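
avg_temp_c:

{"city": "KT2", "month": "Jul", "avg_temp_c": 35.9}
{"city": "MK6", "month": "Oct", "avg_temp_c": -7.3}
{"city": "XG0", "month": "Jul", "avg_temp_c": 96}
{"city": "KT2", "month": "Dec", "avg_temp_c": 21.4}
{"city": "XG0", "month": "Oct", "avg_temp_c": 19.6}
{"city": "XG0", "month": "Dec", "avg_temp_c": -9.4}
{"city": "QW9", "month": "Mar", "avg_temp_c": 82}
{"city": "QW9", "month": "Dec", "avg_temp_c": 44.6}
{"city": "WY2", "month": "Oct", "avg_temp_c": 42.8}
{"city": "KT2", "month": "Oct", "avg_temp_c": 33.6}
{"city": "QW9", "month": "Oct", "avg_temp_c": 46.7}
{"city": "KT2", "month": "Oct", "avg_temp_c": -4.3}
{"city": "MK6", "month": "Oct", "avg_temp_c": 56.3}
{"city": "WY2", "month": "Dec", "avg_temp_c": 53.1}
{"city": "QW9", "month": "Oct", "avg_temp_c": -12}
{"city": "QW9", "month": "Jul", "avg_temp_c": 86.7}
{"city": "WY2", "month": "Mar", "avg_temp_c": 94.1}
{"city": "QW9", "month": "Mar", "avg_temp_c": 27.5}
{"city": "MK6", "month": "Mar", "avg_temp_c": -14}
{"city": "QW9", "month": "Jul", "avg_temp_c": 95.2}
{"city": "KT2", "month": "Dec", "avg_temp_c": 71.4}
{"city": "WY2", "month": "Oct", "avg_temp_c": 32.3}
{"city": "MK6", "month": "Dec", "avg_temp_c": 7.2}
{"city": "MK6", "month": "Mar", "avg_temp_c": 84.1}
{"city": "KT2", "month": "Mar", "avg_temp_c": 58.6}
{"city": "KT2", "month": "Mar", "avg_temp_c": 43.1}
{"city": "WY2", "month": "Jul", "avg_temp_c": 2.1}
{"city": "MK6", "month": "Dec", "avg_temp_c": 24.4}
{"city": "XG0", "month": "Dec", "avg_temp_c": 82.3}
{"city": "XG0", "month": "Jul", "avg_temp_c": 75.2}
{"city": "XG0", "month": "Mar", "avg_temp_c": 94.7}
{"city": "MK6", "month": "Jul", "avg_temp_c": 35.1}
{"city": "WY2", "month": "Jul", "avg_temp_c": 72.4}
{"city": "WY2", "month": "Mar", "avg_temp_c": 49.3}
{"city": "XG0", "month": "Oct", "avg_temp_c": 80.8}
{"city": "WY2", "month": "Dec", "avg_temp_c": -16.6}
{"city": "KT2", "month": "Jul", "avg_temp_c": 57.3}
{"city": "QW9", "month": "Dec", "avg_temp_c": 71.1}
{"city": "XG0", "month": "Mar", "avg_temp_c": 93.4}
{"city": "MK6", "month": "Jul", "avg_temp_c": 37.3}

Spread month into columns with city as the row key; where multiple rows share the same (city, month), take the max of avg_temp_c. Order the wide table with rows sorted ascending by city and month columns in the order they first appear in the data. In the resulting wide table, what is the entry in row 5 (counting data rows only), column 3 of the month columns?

With rows sorted ascending by city, row 5 is city=XG0. month columns in first-appearance order: Jul, Oct, Dec, Mar; column 3 is Dec.
Long rows with city=XG0, month=Dec: max(-9.4, 82.3) = 82.3.

82.3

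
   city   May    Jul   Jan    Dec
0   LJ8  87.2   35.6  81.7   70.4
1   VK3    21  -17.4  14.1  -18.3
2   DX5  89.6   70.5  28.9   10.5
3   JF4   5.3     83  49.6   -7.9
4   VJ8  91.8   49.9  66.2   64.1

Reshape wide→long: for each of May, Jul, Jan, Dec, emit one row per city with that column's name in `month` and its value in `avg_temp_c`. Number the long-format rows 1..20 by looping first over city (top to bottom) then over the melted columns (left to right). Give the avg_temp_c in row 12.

10.5

20 rows total (5 × 4). Row 12: index ⌊(12-1)/4⌋ = 2 into city → DX5; (12-1) mod 4 = 3 into the melted columns → Dec.
So row 12 is (DX5, Dec, 10.5); avg_temp_c = 10.5.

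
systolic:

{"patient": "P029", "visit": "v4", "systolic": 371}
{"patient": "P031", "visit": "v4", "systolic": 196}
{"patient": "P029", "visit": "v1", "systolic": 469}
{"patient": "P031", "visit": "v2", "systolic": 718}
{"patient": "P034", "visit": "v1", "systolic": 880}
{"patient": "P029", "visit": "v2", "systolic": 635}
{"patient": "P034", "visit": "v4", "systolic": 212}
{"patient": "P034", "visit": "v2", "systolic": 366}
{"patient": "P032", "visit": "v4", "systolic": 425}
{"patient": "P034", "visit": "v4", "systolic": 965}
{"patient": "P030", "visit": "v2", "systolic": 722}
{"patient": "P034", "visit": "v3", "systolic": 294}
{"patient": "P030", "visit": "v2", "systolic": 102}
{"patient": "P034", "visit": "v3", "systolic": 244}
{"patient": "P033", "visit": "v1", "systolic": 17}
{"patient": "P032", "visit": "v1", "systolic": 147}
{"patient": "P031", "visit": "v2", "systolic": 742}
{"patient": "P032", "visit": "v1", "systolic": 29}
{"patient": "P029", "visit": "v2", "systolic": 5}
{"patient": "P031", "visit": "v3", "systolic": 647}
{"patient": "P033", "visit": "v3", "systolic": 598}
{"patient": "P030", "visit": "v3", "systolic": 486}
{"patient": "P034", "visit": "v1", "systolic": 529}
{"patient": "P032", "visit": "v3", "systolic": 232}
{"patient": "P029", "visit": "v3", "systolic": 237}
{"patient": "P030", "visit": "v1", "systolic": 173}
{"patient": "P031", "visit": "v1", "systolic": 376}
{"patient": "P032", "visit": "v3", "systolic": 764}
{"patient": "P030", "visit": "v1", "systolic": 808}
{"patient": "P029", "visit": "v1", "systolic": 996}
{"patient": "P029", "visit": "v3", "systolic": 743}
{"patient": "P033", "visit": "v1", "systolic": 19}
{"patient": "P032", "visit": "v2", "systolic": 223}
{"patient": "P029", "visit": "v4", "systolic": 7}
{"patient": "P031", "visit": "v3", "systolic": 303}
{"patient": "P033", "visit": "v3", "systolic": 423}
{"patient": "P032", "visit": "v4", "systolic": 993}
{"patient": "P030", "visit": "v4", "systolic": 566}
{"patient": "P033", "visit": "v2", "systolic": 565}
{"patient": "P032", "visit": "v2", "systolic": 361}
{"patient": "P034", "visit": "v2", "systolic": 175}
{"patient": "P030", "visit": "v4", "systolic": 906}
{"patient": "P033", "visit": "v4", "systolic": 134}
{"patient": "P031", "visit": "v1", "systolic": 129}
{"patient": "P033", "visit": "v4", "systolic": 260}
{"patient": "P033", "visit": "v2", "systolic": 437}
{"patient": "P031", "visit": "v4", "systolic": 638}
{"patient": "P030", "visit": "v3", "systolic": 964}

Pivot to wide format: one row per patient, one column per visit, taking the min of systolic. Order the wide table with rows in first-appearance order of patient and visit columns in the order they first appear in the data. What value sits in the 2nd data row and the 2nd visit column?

129

With rows in first-appearance order of patient, row 2 is patient=P031. visit columns in first-appearance order: v4, v1, v2, v3; column 2 is v1.
Long rows with patient=P031, visit=v1: min(376, 129) = 129.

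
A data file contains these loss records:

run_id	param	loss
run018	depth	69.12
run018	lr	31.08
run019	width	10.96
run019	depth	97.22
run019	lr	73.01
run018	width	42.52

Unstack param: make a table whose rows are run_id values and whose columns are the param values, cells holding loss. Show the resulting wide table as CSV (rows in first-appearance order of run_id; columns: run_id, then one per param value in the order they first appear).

Columns: run_id plus the 3 distinct param values (depth, lr, width).
For example, row run018 column depth takes loss=69.12 from the long row (run018, depth).

run_id,depth,lr,width
run018,69.12,31.08,42.52
run019,97.22,73.01,10.96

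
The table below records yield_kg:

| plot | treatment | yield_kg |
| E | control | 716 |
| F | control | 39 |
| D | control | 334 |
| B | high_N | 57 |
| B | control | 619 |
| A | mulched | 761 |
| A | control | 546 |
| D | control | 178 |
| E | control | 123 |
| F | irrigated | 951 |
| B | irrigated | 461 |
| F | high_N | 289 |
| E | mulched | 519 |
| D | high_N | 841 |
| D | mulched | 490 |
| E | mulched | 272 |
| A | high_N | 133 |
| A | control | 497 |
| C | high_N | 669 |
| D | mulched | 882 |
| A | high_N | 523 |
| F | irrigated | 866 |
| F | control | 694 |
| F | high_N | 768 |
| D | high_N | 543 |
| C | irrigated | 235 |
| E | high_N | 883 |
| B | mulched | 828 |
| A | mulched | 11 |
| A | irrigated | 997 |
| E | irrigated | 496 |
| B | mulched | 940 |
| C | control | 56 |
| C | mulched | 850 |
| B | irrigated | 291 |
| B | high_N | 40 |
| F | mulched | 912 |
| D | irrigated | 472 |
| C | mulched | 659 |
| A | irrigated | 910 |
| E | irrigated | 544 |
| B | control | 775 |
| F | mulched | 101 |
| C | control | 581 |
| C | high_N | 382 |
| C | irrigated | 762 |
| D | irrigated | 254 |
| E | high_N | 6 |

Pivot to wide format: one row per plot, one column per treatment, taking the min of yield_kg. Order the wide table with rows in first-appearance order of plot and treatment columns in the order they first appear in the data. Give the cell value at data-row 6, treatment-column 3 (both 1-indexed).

659

With rows in first-appearance order of plot, row 6 is plot=C. treatment columns in first-appearance order: control, high_N, mulched, irrigated; column 3 is mulched.
Long rows with plot=C, treatment=mulched: min(850, 659) = 659.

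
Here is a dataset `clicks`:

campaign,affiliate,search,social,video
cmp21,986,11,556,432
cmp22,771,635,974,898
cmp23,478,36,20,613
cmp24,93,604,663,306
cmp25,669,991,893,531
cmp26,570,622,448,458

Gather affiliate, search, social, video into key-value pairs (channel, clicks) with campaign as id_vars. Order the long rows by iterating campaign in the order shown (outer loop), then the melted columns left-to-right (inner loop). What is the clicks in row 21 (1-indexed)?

24 rows total (6 × 4). Row 21: index ⌊(21-1)/4⌋ = 5 into campaign → cmp26; (21-1) mod 4 = 0 into the melted columns → affiliate.
So row 21 is (cmp26, affiliate, 570); clicks = 570.

570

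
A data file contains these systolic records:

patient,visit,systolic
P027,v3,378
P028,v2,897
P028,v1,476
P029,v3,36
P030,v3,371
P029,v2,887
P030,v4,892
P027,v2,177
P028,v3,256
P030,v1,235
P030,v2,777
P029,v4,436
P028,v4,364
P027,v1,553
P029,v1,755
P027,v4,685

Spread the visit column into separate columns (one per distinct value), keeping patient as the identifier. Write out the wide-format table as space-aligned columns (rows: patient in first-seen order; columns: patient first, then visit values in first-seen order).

patient  v3   v2   v1   v4 
P027     378  177  553  685
P028     256  897  476  364
P029     36   887  755  436
P030     371  777  235  892

Columns: patient plus the 4 distinct visit values (v3, v2, v1, v4).
For example, row P027 column v3 takes systolic=378 from the long row (P027, v3).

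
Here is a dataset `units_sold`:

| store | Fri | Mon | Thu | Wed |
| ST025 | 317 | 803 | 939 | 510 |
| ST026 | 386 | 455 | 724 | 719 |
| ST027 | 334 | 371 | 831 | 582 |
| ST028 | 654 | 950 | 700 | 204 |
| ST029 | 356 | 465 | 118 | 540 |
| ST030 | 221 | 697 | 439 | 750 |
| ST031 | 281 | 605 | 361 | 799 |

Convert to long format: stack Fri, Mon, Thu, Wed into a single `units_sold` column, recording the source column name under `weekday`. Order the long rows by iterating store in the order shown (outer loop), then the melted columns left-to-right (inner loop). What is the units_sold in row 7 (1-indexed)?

724

28 rows total (7 × 4). Row 7: index ⌊(7-1)/4⌋ = 1 into store → ST026; (7-1) mod 4 = 2 into the melted columns → Thu.
So row 7 is (ST026, Thu, 724); units_sold = 724.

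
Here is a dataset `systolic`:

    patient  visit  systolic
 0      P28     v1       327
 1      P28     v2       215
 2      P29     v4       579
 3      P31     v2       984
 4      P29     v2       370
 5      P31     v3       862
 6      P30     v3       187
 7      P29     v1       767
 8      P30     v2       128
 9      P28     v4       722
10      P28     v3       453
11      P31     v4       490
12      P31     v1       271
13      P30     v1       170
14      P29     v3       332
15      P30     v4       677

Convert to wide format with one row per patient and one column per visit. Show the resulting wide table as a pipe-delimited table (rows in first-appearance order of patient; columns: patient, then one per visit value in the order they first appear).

Columns: patient plus the 4 distinct visit values (v1, v2, v4, v3).
For example, row P28 column v1 takes systolic=327 from the long row (P28, v1).

| patient | v1 | v2 | v4 | v3 |
| P28 | 327 | 215 | 722 | 453 |
| P29 | 767 | 370 | 579 | 332 |
| P31 | 271 | 984 | 490 | 862 |
| P30 | 170 | 128 | 677 | 187 |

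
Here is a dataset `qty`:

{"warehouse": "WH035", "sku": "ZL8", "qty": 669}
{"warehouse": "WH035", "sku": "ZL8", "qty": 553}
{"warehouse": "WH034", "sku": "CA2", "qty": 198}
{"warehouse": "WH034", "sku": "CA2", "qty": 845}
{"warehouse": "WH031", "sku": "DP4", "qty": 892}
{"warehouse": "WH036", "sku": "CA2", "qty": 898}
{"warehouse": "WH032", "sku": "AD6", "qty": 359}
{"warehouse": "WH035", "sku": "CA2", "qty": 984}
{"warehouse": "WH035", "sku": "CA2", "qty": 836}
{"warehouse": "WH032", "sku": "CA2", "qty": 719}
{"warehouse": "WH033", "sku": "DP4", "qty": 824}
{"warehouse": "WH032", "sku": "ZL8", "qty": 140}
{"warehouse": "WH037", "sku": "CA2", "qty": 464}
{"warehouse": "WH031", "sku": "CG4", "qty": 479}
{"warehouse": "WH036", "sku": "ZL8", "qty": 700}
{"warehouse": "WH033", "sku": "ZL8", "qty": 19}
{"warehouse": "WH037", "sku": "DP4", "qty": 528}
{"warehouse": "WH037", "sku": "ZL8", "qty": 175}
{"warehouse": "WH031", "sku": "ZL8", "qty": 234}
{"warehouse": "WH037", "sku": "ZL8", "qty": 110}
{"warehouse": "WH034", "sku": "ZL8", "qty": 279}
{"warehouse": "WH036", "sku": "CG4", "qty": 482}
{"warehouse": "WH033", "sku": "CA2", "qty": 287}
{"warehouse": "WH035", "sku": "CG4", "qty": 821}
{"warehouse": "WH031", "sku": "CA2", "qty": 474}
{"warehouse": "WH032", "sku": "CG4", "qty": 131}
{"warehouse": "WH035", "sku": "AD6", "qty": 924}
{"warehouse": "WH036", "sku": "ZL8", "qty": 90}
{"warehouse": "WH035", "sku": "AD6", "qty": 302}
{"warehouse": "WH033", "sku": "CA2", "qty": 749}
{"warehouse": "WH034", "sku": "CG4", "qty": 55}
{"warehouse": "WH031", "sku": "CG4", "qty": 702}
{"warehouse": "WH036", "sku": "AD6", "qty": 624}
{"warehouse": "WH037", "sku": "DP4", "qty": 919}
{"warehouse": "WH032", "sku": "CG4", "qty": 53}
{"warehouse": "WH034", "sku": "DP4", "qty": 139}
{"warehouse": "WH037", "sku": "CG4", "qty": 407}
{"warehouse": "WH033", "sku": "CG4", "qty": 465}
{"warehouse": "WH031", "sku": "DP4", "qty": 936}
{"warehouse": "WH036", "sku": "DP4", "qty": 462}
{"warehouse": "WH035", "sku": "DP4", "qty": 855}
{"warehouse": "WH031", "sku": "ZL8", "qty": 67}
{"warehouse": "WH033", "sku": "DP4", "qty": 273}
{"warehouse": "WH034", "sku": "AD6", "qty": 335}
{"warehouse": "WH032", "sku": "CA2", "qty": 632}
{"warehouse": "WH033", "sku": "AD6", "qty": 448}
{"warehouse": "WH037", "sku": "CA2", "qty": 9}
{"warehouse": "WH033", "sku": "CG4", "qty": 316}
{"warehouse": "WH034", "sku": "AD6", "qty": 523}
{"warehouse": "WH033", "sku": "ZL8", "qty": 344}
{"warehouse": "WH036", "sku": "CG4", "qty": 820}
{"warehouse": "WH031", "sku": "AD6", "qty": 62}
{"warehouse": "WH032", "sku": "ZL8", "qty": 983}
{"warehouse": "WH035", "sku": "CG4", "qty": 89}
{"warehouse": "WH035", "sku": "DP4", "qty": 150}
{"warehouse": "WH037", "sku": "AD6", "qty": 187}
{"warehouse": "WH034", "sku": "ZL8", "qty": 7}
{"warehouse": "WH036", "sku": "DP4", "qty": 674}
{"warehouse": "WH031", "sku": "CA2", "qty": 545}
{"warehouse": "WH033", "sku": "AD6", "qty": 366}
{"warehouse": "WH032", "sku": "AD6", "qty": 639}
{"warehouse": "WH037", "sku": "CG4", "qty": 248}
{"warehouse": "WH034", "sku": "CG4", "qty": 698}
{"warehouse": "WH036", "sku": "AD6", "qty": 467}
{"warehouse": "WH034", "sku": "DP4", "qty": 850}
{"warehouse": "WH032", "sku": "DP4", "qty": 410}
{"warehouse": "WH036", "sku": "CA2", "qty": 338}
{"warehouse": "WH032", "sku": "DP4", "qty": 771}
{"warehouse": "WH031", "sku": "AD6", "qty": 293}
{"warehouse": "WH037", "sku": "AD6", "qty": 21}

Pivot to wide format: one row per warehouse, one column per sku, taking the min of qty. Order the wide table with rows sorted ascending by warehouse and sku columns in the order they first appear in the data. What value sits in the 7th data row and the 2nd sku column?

With rows sorted ascending by warehouse, row 7 is warehouse=WH037. sku columns in first-appearance order: ZL8, CA2, DP4, AD6, CG4; column 2 is CA2.
Long rows with warehouse=WH037, sku=CA2: min(464, 9) = 9.

9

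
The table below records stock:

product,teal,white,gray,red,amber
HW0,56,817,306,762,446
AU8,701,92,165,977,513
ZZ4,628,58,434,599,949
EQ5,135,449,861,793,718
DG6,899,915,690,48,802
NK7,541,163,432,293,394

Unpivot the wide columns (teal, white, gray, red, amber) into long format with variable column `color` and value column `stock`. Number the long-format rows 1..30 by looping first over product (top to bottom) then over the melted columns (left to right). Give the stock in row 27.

163

30 rows total (6 × 5). Row 27: index ⌊(27-1)/5⌋ = 5 into product → NK7; (27-1) mod 5 = 1 into the melted columns → white.
So row 27 is (NK7, white, 163); stock = 163.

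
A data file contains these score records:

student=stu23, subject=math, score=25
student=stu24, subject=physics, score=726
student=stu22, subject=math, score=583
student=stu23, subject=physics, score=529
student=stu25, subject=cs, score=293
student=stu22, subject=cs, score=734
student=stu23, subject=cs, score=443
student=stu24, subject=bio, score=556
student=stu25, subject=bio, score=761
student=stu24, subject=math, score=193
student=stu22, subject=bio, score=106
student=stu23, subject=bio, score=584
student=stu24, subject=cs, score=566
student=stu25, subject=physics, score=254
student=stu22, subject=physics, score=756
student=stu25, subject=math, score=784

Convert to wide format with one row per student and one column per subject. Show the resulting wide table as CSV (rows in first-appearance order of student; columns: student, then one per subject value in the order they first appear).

student,math,physics,cs,bio
stu23,25,529,443,584
stu24,193,726,566,556
stu22,583,756,734,106
stu25,784,254,293,761

Columns: student plus the 4 distinct subject values (math, physics, cs, bio).
For example, row stu23 column math takes score=25 from the long row (stu23, math).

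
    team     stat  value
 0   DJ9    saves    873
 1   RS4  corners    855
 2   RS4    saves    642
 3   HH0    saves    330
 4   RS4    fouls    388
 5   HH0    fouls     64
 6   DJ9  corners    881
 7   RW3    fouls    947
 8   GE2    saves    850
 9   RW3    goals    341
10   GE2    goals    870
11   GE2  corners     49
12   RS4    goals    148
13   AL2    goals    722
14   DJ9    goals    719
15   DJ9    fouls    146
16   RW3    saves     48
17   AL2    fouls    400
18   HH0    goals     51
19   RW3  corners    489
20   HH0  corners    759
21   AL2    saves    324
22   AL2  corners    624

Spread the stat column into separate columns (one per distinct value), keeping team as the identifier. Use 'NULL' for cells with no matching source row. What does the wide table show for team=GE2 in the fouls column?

NULL

No long-format row has team=GE2 and stat=fouls, so the cell is NULL.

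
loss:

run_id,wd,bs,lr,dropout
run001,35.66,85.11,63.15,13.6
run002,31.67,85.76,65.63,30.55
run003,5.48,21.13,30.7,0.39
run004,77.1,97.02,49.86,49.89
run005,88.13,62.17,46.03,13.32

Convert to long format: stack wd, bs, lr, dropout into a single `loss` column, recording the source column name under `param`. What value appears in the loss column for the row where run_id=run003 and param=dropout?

0.39

Unpivoting turns each (run_id, wide-column) pair into one long row.
The wide cell at row run003, column dropout holds 0.39, so the long row (run003, dropout) has loss=0.39.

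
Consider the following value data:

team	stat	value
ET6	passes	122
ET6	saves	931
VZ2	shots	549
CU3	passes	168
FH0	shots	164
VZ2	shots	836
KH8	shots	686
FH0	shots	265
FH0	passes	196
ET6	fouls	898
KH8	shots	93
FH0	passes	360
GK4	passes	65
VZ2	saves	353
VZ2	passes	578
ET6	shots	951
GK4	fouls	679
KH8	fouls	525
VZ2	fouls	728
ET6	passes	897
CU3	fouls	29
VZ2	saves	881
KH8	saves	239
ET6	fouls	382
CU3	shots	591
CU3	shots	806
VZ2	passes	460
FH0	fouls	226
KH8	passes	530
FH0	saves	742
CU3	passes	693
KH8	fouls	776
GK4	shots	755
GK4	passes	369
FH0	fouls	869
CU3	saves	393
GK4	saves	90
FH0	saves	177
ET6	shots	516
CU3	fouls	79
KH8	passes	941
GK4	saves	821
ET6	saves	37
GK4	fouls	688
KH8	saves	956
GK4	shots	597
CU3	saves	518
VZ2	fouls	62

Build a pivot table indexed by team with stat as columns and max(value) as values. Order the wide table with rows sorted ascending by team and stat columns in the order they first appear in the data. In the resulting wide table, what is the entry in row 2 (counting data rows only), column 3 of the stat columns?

951

With rows sorted ascending by team, row 2 is team=ET6. stat columns in first-appearance order: passes, saves, shots, fouls; column 3 is shots.
Long rows with team=ET6, stat=shots: max(951, 516) = 951.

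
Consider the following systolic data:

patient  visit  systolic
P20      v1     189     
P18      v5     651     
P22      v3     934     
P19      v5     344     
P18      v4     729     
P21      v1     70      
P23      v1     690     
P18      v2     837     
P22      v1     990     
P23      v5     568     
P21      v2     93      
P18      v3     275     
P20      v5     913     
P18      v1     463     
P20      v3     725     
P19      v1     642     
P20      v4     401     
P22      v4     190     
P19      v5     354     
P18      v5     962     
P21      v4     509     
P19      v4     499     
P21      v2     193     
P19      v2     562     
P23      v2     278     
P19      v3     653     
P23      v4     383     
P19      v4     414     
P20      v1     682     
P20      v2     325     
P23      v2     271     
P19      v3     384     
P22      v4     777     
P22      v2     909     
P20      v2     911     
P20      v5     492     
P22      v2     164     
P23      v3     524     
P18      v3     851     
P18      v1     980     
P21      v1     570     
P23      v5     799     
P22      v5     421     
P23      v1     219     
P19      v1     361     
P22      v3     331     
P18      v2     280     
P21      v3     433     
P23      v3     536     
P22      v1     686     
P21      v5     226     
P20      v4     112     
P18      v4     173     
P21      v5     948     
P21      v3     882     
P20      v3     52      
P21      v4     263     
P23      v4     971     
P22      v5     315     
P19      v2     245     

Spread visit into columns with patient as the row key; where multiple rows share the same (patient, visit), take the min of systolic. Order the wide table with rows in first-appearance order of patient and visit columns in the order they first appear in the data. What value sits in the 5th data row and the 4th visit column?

With rows in first-appearance order of patient, row 5 is patient=P21. visit columns in first-appearance order: v1, v5, v3, v4, v2; column 4 is v4.
Long rows with patient=P21, visit=v4: min(509, 263) = 263.

263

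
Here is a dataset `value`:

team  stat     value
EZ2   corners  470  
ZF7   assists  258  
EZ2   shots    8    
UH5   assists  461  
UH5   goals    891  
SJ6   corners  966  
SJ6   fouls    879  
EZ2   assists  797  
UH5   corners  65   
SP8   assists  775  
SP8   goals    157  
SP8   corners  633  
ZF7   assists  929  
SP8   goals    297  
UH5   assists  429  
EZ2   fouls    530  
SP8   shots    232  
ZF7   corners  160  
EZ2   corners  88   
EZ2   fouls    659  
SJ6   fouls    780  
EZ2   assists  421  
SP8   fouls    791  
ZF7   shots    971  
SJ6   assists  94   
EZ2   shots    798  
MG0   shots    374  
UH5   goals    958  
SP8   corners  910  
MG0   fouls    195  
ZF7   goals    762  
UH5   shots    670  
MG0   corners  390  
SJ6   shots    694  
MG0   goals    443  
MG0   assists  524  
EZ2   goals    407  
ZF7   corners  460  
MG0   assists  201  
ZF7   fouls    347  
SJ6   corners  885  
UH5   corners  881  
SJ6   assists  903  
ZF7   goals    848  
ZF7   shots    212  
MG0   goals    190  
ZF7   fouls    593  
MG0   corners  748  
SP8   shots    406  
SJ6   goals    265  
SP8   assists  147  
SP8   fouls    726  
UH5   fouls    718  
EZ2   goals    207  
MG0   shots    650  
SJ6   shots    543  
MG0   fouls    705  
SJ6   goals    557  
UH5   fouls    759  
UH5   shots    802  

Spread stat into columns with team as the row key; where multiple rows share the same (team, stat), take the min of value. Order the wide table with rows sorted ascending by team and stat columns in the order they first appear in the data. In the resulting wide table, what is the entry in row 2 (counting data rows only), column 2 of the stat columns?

201

With rows sorted ascending by team, row 2 is team=MG0. stat columns in first-appearance order: corners, assists, shots, goals, fouls; column 2 is assists.
Long rows with team=MG0, stat=assists: min(524, 201) = 201.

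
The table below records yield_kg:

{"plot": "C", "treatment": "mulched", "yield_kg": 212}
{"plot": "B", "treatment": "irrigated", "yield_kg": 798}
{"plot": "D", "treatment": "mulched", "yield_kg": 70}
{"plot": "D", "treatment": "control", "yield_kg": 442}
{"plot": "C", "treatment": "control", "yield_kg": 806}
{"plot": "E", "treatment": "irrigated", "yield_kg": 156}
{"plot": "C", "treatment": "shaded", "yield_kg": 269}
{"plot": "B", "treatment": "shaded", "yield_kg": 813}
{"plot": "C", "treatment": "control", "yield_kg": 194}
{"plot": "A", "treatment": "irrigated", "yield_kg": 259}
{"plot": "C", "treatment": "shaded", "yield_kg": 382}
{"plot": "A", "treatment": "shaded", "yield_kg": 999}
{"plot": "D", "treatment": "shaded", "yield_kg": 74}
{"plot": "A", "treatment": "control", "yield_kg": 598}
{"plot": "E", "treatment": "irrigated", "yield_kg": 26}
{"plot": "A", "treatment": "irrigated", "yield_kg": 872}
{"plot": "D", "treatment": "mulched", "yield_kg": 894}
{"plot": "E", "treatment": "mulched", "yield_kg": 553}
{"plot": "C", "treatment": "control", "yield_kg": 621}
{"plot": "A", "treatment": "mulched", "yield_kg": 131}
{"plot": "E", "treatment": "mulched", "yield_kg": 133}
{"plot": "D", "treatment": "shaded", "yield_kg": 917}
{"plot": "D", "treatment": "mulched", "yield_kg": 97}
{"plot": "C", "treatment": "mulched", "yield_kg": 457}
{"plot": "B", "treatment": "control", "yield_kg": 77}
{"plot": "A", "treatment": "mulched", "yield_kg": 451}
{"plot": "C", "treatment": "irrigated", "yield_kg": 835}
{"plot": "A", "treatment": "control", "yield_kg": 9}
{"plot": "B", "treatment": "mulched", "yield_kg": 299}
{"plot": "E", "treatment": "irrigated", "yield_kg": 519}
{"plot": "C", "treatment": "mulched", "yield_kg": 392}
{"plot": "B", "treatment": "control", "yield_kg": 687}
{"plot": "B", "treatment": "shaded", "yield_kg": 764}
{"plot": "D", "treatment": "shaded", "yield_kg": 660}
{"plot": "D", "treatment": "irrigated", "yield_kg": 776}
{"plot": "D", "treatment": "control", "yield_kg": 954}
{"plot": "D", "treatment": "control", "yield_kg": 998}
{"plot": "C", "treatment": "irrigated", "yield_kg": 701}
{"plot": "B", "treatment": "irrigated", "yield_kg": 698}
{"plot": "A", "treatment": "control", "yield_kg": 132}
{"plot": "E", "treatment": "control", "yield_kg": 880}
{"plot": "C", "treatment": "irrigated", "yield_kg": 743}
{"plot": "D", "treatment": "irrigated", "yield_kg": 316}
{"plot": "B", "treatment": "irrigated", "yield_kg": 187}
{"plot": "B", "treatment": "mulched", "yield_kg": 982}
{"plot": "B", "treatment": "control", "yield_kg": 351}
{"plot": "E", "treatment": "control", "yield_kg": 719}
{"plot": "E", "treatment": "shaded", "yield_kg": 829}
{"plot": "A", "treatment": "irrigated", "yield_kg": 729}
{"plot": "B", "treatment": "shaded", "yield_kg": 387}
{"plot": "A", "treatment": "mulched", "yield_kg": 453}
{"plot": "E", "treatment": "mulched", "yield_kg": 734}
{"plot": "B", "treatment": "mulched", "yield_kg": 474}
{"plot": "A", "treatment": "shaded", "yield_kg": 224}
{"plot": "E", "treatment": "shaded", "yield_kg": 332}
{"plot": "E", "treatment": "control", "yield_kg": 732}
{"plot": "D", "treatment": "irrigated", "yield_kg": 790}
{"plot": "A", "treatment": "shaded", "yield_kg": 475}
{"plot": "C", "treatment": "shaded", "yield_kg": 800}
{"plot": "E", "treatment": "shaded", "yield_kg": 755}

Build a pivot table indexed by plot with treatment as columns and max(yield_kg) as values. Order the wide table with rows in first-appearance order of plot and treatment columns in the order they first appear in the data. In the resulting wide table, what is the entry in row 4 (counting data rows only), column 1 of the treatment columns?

With rows in first-appearance order of plot, row 4 is plot=E. treatment columns in first-appearance order: mulched, irrigated, control, shaded; column 1 is mulched.
Long rows with plot=E, treatment=mulched: max(553, 133, 734) = 734.

734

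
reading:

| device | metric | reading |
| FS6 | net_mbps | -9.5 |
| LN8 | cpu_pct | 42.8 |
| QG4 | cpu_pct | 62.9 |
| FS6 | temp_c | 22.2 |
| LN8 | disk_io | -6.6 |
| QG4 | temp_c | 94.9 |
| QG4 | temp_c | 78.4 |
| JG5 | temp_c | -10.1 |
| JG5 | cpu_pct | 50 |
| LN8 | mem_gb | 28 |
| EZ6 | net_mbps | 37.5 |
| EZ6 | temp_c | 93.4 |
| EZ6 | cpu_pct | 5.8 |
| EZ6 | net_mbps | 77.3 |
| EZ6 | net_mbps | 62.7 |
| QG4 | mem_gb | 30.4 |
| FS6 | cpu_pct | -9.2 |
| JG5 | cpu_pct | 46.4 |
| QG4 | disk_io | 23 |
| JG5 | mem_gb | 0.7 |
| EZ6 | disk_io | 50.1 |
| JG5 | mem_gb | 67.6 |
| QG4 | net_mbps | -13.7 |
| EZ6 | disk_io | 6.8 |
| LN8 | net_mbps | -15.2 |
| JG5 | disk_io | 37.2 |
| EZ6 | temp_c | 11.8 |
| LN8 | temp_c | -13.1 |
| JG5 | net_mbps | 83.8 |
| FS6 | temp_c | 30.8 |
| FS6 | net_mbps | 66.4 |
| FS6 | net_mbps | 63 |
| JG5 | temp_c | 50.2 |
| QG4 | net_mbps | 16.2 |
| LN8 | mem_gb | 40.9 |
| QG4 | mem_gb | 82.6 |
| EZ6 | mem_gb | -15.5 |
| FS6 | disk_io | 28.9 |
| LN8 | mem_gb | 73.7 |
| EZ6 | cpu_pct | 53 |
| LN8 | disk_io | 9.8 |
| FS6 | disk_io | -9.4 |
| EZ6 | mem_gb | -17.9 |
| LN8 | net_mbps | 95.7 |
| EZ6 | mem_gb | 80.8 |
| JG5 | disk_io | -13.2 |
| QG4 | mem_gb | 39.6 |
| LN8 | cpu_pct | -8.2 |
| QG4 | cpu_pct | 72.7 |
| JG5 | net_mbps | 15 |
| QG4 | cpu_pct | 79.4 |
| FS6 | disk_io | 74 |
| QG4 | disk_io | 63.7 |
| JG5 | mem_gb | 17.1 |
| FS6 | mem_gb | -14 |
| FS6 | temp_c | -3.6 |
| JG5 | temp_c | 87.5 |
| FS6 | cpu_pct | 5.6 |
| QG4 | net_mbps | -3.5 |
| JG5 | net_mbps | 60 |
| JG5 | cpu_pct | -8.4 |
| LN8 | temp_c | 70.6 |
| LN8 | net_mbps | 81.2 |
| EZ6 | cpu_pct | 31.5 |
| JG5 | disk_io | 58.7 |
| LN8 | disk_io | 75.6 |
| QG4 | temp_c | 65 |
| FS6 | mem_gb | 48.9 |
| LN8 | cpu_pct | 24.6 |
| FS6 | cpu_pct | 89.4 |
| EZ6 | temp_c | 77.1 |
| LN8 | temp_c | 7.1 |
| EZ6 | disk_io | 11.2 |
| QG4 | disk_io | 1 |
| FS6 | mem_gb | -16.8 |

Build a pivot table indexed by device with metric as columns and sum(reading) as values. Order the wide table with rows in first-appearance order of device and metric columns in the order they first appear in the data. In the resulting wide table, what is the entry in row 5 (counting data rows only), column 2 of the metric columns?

90.3

With rows in first-appearance order of device, row 5 is device=EZ6. metric columns in first-appearance order: net_mbps, cpu_pct, temp_c, disk_io, mem_gb; column 2 is cpu_pct.
Long rows with device=EZ6, metric=cpu_pct: 5.8 + 53 + 31.5 = 90.3.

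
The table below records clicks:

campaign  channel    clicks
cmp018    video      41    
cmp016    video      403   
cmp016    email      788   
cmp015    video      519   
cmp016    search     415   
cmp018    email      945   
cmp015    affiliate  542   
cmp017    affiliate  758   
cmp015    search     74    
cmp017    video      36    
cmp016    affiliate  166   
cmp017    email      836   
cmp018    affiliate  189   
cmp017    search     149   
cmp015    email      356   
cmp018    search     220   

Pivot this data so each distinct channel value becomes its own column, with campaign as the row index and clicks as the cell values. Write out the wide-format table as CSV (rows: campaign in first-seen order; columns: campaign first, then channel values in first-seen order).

Columns: campaign plus the 4 distinct channel values (video, email, search, affiliate).
For example, row cmp018 column video takes clicks=41 from the long row (cmp018, video).

campaign,video,email,search,affiliate
cmp018,41,945,220,189
cmp016,403,788,415,166
cmp015,519,356,74,542
cmp017,36,836,149,758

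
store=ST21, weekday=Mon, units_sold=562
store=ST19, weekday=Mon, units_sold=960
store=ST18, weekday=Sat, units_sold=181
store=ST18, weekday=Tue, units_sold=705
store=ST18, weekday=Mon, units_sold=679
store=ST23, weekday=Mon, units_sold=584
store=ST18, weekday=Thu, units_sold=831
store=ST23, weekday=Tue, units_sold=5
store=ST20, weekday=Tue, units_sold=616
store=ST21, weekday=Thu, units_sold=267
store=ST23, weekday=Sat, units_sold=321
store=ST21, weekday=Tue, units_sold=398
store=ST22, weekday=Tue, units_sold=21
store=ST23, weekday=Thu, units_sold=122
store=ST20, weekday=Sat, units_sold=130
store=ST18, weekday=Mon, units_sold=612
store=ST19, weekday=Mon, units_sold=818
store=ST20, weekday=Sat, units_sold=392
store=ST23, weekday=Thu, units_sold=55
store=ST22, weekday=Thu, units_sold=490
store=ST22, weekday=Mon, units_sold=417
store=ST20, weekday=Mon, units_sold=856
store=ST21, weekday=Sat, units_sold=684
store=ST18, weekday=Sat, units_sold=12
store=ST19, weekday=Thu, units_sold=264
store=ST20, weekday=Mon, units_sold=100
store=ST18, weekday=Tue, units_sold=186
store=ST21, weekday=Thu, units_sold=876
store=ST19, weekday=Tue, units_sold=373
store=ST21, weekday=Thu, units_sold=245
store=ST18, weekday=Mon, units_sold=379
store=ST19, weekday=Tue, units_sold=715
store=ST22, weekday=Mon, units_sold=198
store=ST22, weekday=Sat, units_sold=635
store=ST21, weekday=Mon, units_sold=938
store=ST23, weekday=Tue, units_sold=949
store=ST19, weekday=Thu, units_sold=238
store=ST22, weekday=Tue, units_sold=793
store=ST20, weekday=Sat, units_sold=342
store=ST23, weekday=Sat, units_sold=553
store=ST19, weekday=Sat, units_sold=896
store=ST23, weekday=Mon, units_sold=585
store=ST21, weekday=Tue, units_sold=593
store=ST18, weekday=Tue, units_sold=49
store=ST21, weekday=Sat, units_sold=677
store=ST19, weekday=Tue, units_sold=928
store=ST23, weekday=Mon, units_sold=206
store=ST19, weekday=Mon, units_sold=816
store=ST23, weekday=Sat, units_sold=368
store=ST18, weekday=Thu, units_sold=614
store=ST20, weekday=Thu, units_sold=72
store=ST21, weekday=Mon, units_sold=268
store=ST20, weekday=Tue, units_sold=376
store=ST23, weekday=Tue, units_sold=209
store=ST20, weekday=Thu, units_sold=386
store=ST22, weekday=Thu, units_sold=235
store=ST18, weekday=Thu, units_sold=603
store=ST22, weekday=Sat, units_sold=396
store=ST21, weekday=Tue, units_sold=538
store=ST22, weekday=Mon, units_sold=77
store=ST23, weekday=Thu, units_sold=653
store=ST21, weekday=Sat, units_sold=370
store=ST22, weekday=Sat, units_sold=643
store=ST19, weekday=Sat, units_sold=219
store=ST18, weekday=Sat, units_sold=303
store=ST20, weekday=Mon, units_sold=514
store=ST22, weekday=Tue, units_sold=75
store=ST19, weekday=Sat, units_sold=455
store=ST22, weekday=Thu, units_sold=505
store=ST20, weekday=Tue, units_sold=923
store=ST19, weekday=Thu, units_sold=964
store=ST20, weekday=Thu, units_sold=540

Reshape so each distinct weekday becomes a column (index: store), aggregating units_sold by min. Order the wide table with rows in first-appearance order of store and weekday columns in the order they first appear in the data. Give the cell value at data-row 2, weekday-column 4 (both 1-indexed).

With rows in first-appearance order of store, row 2 is store=ST19. weekday columns in first-appearance order: Mon, Sat, Tue, Thu; column 4 is Thu.
Long rows with store=ST19, weekday=Thu: min(264, 238, 964) = 238.

238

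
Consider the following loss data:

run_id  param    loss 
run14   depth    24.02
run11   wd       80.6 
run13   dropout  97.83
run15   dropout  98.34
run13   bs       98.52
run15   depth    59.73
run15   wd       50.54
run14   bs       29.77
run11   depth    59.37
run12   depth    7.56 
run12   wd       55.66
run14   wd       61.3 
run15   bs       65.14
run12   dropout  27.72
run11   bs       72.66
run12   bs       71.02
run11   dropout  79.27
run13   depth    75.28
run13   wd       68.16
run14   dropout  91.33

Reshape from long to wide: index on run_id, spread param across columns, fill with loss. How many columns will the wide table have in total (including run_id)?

1 column for run_id plus 4 distinct param values → 5 columns.

5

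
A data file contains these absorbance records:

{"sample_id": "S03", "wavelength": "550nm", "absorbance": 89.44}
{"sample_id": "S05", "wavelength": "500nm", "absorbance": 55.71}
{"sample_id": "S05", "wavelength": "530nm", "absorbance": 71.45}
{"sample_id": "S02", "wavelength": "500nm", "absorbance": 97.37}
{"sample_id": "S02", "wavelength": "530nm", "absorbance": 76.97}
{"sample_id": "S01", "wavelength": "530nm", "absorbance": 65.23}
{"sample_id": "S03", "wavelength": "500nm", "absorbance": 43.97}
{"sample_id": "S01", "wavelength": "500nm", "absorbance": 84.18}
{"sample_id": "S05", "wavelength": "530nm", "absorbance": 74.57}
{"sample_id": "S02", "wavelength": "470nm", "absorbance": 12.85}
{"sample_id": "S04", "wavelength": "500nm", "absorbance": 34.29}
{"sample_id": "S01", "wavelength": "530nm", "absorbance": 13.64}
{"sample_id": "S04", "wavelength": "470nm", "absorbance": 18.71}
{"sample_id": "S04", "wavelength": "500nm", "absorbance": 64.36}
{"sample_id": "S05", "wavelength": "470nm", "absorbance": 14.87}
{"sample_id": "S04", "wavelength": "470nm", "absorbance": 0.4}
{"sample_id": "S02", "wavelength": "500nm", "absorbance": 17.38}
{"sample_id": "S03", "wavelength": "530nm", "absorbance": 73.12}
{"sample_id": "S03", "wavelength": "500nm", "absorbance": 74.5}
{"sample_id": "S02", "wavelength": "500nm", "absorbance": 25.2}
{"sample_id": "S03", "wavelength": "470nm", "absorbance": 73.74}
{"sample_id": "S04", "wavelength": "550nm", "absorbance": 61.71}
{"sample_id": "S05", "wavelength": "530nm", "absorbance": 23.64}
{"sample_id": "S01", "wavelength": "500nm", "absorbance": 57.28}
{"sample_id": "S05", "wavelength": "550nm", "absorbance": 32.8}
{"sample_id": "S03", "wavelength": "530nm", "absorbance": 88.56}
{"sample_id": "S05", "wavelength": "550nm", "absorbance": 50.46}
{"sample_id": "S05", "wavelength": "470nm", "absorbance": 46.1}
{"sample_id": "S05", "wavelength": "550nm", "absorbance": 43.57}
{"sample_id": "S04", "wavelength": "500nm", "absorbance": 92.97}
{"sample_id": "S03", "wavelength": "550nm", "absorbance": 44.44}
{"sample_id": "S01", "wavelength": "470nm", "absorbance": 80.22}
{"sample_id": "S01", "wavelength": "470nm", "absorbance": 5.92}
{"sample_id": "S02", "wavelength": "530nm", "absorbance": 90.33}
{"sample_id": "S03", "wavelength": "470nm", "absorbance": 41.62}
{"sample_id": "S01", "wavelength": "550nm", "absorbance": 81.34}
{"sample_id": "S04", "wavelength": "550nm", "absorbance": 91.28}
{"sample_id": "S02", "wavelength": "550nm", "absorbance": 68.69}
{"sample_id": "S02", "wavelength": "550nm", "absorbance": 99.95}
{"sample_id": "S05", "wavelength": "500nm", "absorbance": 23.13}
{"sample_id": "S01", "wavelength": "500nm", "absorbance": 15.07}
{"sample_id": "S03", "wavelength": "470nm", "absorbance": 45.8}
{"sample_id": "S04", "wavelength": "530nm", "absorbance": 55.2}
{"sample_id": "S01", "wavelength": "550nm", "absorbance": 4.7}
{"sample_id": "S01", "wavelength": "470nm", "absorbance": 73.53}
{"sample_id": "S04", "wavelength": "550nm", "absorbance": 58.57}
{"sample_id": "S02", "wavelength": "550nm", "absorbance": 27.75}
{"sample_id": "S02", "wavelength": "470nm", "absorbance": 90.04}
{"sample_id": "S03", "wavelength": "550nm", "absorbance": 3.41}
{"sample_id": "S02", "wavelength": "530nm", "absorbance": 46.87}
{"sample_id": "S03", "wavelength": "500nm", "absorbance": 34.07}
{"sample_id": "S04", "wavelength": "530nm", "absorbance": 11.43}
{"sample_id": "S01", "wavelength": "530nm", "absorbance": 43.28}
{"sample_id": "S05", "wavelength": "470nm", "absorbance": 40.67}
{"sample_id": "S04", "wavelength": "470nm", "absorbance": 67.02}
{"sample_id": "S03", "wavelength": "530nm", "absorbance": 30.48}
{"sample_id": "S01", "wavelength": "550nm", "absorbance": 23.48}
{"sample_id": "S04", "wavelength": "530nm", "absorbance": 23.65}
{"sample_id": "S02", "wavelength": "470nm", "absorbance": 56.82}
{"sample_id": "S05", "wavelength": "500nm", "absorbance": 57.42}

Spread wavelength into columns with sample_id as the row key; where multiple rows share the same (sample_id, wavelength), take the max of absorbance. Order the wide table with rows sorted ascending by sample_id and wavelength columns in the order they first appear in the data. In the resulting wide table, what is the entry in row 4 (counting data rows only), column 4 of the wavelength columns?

67.02

With rows sorted ascending by sample_id, row 4 is sample_id=S04. wavelength columns in first-appearance order: 550nm, 500nm, 530nm, 470nm; column 4 is 470nm.
Long rows with sample_id=S04, wavelength=470nm: max(18.71, 0.4, 67.02) = 67.02.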